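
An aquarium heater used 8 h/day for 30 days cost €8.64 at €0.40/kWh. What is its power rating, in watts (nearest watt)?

90 W

Energy = €8.64 ÷ €0.40/kWh = 21.6 kWh
Runtime = 8 h/day × 30 days = 240 h
Power = 21.6 kWh ÷ 240 h = 0.09 kW = 90 W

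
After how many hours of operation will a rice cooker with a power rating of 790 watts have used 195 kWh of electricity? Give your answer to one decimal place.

Hours = 195 kWh ÷ 0.79 kW = 246.8 h

246.8 h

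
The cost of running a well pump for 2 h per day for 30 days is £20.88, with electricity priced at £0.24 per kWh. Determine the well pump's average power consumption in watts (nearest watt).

Energy = £20.88 ÷ £0.24/kWh = 87 kWh
Runtime = 2 h/day × 30 days = 60 h
Power = 87 kWh ÷ 60 h = 1.45 kW = 1450 W

1450 W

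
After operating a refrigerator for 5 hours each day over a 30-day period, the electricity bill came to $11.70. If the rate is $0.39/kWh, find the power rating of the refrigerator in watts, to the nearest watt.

200 W

Energy = $11.70 ÷ $0.39/kWh = 30 kWh
Runtime = 5 h/day × 30 days = 150 h
Power = 30 kWh ÷ 150 h = 0.2 kW = 200 W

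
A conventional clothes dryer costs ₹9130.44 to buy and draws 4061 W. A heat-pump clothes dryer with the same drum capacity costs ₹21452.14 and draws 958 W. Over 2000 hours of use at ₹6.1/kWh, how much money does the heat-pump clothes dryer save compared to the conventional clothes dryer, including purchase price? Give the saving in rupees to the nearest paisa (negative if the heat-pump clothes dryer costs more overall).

conventional clothes dryer: ₹9130.44 + (4061/1000) kW × 2000 h × ₹6.1 = ₹9130.44 + ₹49544.2 = ₹58674.64
heat-pump clothes dryer: ₹21452.14 + (958/1000) kW × 2000 h × ₹6.1 = ₹21452.14 + ₹11687.6 = ₹33139.74
Saving = ₹58674.64 − ₹33139.74 = ₹25534.9

₹25534.90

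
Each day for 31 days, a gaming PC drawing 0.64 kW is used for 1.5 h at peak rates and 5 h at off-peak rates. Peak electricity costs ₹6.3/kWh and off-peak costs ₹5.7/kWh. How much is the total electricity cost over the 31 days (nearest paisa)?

₹752.93

Peak energy = 0.64 kW × 1.5 h × 31 = 29.76 kWh
Off-peak energy = 0.64 kW × 5 h × 31 = 99.2 kWh
Cost = 29.76 × ₹6.3 + 99.2 × ₹5.7 = ₹187.488 + ₹565.44 = ₹752.93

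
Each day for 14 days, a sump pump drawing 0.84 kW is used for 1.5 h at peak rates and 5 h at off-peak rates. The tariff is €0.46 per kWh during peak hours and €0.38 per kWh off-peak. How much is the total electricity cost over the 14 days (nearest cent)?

Peak energy = 0.84 kW × 1.5 h × 14 = 17.64 kWh
Off-peak energy = 0.84 kW × 5 h × 14 = 58.8 kWh
Cost = 17.64 × €0.46 + 58.8 × €0.38 = €8.1144 + €22.344 = €30.46

€30.46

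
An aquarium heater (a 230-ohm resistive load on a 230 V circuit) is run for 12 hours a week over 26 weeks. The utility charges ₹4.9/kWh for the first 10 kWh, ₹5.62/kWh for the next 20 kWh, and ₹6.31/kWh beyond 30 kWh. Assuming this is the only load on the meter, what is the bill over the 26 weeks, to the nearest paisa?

Power = V²/R = 230²/230 = 230 W = 0.23 kW
Runtime = 12 h/week × 26 weeks = 312 h
Energy = 0.23 kW × 312 h = 71.76 kWh
Tier 1 (0–10 kWh): 10 × ₹4.9 = ₹49
Tier 2 (10–30 kWh): 20 × ₹5.62 = ₹112.4
Above 30 kWh: 41.76 × ₹6.31 = ₹263.5056
Bill = ₹424.91

₹424.91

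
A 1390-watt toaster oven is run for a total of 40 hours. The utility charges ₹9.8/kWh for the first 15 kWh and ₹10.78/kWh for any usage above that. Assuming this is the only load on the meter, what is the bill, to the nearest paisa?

Energy = 1.39 kW × 40 h = 55.6 kWh
Tier 1 (0–15 kWh): 15 × ₹9.8 = ₹147
Above 15 kWh: 40.6 × ₹10.78 = ₹437.668
Bill = ₹584.67

₹584.67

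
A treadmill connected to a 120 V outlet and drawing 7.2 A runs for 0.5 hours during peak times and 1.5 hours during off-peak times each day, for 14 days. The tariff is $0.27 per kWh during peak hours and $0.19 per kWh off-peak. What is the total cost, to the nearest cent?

Power = 7.2 A × 120 V = 864 W = 0.864 kW
Peak energy = 0.864 kW × 0.5 h × 14 = 6.048 kWh
Off-peak energy = 0.864 kW × 1.5 h × 14 = 18.144 kWh
Cost = 6.048 × $0.27 + 18.144 × $0.19 = $1.63296 + $3.44736 = $5.08

$5.08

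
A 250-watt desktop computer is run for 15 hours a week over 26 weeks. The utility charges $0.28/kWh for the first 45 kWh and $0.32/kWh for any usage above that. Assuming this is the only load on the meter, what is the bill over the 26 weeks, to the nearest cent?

Runtime = 15 h/week × 26 weeks = 390 h
Energy = 0.25 kW × 390 h = 97.5 kWh
Tier 1 (0–45 kWh): 45 × $0.28 = $12.6
Above 45 kWh: 52.5 × $0.32 = $16.8
Bill = $29.40

$29.40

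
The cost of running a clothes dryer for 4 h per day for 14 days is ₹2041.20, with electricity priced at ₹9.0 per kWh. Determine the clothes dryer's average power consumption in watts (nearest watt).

4050 W

Energy = ₹2041.20 ÷ ₹9.0/kWh = 226.8 kWh
Runtime = 4 h/day × 14 days = 56 h
Power = 226.8 kWh ÷ 56 h = 4.05 kW = 4050 W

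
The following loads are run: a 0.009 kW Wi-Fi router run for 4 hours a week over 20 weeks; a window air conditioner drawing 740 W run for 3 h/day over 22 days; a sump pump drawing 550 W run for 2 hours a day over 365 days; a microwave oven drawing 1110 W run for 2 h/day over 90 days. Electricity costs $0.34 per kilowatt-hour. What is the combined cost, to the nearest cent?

$221.29

Wi-Fi router: Runtime = 4 h/week × 20 weeks = 80 h
Wi-Fi router: 0.009 kW × 80 h = 0.72 kWh
window air conditioner: Runtime = 3 h/day × 22 days = 66 h
window air conditioner: 0.74 kW × 66 h = 48.84 kWh
sump pump: Runtime = 2 h/day × 365 days = 730 h
sump pump: 0.55 kW × 730 h = 401.5 kWh
microwave oven: Runtime = 2 h/day × 90 days = 180 h
microwave oven: 1.11 kW × 180 h = 199.8 kWh
Total energy = 650.86 kWh
Cost = 650.86 × $0.34 = $221.29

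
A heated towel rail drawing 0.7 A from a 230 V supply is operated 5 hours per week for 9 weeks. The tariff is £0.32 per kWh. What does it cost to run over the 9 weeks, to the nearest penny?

£2.32

Power = 0.7 A × 230 V = 161 W = 0.161 kW
Runtime = 5 h/week × 9 weeks = 45 h
Energy = 0.161 kW × 45 h = 7.245 kWh
Cost = 7.245 kWh × £0.32/kWh = £2.32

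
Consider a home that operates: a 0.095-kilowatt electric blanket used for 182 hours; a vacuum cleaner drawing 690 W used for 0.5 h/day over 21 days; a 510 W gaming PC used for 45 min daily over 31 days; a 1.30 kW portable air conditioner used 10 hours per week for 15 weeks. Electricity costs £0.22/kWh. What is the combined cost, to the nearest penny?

electric blanket: 0.095 kW × 182 h = 17.29 kWh
vacuum cleaner: Runtime = 0.5 h/day × 21 days = 10.5 h
vacuum cleaner: 0.69 kW × 10.5 h = 7.245 kWh
gaming PC: Runtime = 45 min × 31 = 1395 min = 23.25 h
gaming PC: 0.51 kW × 23.25 h = 11.8575 kWh
portable air conditioner: Runtime = 10 h/week × 15 weeks = 150 h
portable air conditioner: 1.3 kW × 150 h = 195 kWh
Total energy = 231.3925 kWh
Cost = 231.3925 × £0.22 = £50.91

£50.91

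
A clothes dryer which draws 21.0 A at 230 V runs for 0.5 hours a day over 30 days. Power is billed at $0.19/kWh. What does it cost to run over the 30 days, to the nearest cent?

Power = 21.0 A × 230 V = 4830 W = 4.83 kW
Runtime = 0.5 h/day × 30 days = 15 h
Energy = 4.83 kW × 15 h = 72.45 kWh
Cost = 72.45 kWh × $0.19/kWh = $13.77

$13.77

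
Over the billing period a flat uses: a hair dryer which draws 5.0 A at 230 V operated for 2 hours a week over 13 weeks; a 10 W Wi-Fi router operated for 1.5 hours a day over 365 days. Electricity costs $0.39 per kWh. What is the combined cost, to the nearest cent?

$13.80

hair dryer: Power = 5.0 A × 230 V = 1150 W = 1.15 kW
hair dryer: Runtime = 2 h/week × 13 weeks = 26 h
hair dryer: 1.15 kW × 26 h = 29.9 kWh
Wi-Fi router: Runtime = 1.5 h/day × 365 days = 547.5 h
Wi-Fi router: 0.01 kW × 547.5 h = 5.475 kWh
Total energy = 35.375 kWh
Cost = 35.375 × $0.39 = $13.80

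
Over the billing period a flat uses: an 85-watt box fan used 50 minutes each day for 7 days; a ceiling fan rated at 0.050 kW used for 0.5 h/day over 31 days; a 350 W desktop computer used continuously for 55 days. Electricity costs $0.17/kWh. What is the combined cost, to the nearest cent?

box fan: Runtime = 50 min × 7 = 350 min = 5.833333… h
box fan: 0.085 kW × 5.833333… h = 0.495833… kWh
ceiling fan: Runtime = 0.5 h/day × 31 days = 15.5 h
ceiling fan: 0.05 kW × 15.5 h = 0.775 kWh
desktop computer: Runtime = 24 h × 55 = 1320 h
desktop computer: 0.35 kW × 1320 h = 462 kWh
Total energy = 463.270833… kWh
Cost = 463.270833… × $0.17 = $78.76

$78.76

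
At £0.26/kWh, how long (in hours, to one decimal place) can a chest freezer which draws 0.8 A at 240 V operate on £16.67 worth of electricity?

333.9 h

Power = 0.8 A × 240 V = 192 W = 0.192 kW
Energy available = £16.67 ÷ £0.26/kWh = 64.1154 kWh
Hours = 64.1154 kWh ÷ 0.192 kW = 333.9 h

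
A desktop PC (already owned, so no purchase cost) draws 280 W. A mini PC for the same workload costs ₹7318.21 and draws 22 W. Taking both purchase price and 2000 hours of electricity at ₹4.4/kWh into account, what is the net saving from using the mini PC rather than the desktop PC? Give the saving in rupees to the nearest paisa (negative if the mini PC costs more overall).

-₹5047.81

desktop PC: ₹0.00 + (280/1000) kW × 2000 h × ₹4.4 = ₹0.00 + ₹2464 = ₹2464
mini PC: ₹7318.21 + (22/1000) kW × 2000 h × ₹4.4 = ₹7318.21 + ₹193.6 = ₹7511.81
Saving = ₹2464 − ₹7511.81 = −₹5047.81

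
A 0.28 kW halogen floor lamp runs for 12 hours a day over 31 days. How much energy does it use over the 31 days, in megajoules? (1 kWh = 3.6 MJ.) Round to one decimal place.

375.0 MJ

Runtime = 12 h/day × 31 days = 372 h
Energy = 0.28 kW × 372 h = 104.16 kWh
= 104.16 × 3.6 MJ = 375.0 MJ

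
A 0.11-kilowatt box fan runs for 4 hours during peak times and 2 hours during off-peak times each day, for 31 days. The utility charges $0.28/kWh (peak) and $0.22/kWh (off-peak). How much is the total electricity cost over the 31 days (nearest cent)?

$5.32

Peak energy = 0.11 kW × 4 h × 31 = 13.64 kWh
Off-peak energy = 0.11 kW × 2 h × 31 = 6.82 kWh
Cost = 13.64 × $0.28 + 6.82 × $0.22 = $3.8192 + $1.5004 = $5.32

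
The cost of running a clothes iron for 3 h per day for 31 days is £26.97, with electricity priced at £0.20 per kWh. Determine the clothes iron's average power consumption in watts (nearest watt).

1450 W

Energy = £26.97 ÷ £0.20/kWh = 134.85 kWh
Runtime = 3 h/day × 31 days = 93 h
Power = 134.85 kWh ÷ 93 h = 1.45 kW = 1450 W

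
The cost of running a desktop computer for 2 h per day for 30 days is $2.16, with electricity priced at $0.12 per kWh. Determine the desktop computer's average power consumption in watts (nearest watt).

Energy = $2.16 ÷ $0.12/kWh = 18 kWh
Runtime = 2 h/day × 30 days = 60 h
Power = 18 kWh ÷ 60 h = 0.3 kW = 300 W

300 W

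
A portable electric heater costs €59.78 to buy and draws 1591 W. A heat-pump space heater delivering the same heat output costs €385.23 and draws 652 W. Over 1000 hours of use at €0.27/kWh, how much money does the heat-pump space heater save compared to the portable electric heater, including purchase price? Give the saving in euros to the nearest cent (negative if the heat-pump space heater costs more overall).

portable electric heater: €59.78 + (1591/1000) kW × 1000 h × €0.27 = €59.78 + €429.57 = €489.35
heat-pump space heater: €385.23 + (652/1000) kW × 1000 h × €0.27 = €385.23 + €176.04 = €561.27
Saving = €489.35 − €561.27 = −€71.92

-€71.92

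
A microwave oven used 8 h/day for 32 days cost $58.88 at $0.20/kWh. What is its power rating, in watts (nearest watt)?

Energy = $58.88 ÷ $0.20/kWh = 294.4 kWh
Runtime = 8 h/day × 32 days = 256 h
Power = 294.4 kWh ÷ 256 h = 1.15 kW = 1150 W

1150 W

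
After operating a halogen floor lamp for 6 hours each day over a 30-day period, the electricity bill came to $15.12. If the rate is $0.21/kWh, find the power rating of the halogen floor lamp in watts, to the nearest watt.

400 W

Energy = $15.12 ÷ $0.21/kWh = 72 kWh
Runtime = 6 h/day × 30 days = 180 h
Power = 72 kWh ÷ 180 h = 0.4 kW = 400 W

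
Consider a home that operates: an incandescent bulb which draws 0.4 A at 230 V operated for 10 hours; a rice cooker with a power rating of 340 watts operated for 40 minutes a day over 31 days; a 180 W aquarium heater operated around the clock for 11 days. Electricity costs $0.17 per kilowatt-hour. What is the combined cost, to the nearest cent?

$9.43

incandescent bulb: Power = 0.4 A × 230 V = 92 W = 0.092 kW
incandescent bulb: 0.092 kW × 10 h = 0.92 kWh
rice cooker: Runtime = 40 min × 31 = 1240 min = 20.666666… h
rice cooker: 0.34 kW × 20.666666… h = 7.026666… kWh
aquarium heater: Runtime = 24 h × 11 = 264 h
aquarium heater: 0.18 kW × 264 h = 47.52 kWh
Total energy = 55.466666… kWh
Cost = 55.466666… × $0.17 = $9.43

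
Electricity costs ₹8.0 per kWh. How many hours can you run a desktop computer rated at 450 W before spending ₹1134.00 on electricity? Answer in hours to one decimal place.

Energy available = ₹1134.00 ÷ ₹8.0/kWh = 141.75 kWh
Hours = 141.75 kWh ÷ 0.45 kW = 315.0 h

315.0 h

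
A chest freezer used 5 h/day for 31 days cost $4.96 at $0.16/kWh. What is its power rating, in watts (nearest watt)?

Energy = $4.96 ÷ $0.16/kWh = 31 kWh
Runtime = 5 h/day × 31 days = 155 h
Power = 31 kWh ÷ 155 h = 0.2 kW = 200 W

200 W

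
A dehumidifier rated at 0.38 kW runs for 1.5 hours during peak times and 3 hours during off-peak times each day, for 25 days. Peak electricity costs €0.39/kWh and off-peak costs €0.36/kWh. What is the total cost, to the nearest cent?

€15.82

Peak energy = 0.38 kW × 1.5 h × 25 = 14.25 kWh
Off-peak energy = 0.38 kW × 3 h × 25 = 28.5 kWh
Cost = 14.25 × €0.39 + 28.5 × €0.36 = €5.5575 + €10.26 = €15.82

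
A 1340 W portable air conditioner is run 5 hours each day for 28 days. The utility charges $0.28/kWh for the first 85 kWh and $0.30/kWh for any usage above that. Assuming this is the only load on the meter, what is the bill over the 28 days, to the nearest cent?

$54.58

Runtime = 5 h/day × 28 days = 140 h
Energy = 1.34 kW × 140 h = 187.6 kWh
Tier 1 (0–85 kWh): 85 × $0.28 = $23.8
Above 85 kWh: 102.6 × $0.30 = $30.78
Bill = $54.58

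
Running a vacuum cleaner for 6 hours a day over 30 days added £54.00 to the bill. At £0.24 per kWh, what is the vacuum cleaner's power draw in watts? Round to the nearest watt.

1250 W

Energy = £54.00 ÷ £0.24/kWh = 225 kWh
Runtime = 6 h/day × 30 days = 180 h
Power = 225 kWh ÷ 180 h = 1.25 kW = 1250 W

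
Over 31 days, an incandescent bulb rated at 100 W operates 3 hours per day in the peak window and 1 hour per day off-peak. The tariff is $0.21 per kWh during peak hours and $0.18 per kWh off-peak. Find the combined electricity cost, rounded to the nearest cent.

$2.51

Peak energy = 0.1 kW × 3 h × 31 = 9.3 kWh
Off-peak energy = 0.1 kW × 1 h × 31 = 3.1 kWh
Cost = 9.3 × $0.21 + 3.1 × $0.18 = $1.953 + $0.558 = $2.51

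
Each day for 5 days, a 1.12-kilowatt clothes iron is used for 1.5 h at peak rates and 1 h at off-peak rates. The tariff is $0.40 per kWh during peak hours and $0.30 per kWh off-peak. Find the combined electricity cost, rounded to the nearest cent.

Peak energy = 1.12 kW × 1.5 h × 5 = 8.4 kWh
Off-peak energy = 1.12 kW × 1 h × 5 = 5.6 kWh
Cost = 8.4 × $0.40 + 5.6 × $0.30 = $3.36 + $1.68 = $5.04

$5.04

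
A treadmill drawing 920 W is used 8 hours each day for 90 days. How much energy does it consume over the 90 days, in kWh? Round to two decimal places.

662.40 kWh

Runtime = 8 h/day × 90 days = 720 h
Energy = 0.92 kW × 720 h = 662.4 kWh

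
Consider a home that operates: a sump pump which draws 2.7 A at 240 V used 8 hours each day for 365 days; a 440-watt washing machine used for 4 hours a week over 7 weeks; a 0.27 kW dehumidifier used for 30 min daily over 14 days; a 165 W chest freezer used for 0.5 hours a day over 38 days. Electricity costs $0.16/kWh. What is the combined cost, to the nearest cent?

sump pump: Power = 2.7 A × 240 V = 648 W = 0.648 kW
sump pump: Runtime = 8 h/day × 365 days = 2920 h
sump pump: 0.648 kW × 2920 h = 1892.16 kWh
washing machine: Runtime = 4 h/week × 7 weeks = 28 h
washing machine: 0.44 kW × 28 h = 12.32 kWh
dehumidifier: Runtime = 30 min × 14 = 420 min = 7 h
dehumidifier: 0.27 kW × 7 h = 1.89 kWh
chest freezer: Runtime = 0.5 h/day × 38 days = 19 h
chest freezer: 0.165 kW × 19 h = 3.135 kWh
Total energy = 1909.505 kWh
Cost = 1909.505 × $0.16 = $305.52

$305.52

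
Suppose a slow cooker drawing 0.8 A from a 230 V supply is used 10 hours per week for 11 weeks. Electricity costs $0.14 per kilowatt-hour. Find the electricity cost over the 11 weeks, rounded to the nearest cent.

$2.83

Power = 0.8 A × 230 V = 184 W = 0.184 kW
Runtime = 10 h/week × 11 weeks = 110 h
Energy = 0.184 kW × 110 h = 20.24 kWh
Cost = 20.24 kWh × $0.14/kWh = $2.83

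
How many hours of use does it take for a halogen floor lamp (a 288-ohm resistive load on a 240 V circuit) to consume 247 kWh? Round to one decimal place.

1235.0 h

Power = V²/R = 240²/288 = 200 W = 0.2 kW
Hours = 247 kWh ÷ 0.2 kW = 1235.0 h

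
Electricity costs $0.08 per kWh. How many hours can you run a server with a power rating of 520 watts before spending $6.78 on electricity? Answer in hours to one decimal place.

163.0 h

Energy available = $6.78 ÷ $0.08/kWh = 84.75 kWh
Hours = 84.75 kWh ÷ 0.52 kW = 163.0 h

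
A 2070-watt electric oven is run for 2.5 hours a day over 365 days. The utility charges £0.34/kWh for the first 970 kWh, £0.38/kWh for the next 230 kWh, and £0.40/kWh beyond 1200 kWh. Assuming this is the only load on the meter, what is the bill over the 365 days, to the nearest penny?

Runtime = 2.5 h/day × 365 days = 912.5 h
Energy = 2.07 kW × 912.5 h = 1888.875 kWh
Tier 1 (0–970 kWh): 970 × £0.34 = £329.8
Tier 2 (970–1200 kWh): 230 × £0.38 = £87.4
Above 1200 kWh: 688.875 × £0.40 = £275.55
Bill = £692.75

£692.75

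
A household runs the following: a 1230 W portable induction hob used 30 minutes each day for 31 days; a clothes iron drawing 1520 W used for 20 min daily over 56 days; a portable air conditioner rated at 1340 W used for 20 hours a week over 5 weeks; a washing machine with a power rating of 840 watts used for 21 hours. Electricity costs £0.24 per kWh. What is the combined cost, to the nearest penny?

£47.78

portable induction hob: Runtime = 30 min × 31 = 930 min = 15.5 h
portable induction hob: 1.23 kW × 15.5 h = 19.065 kWh
clothes iron: Runtime = 20 min × 56 = 1120 min = 18.666666… h
clothes iron: 1.52 kW × 18.666666… h = 28.373333… kWh
portable air conditioner: Runtime = 20 h/week × 5 weeks = 100 h
portable air conditioner: 1.34 kW × 100 h = 134 kWh
washing machine: 0.84 kW × 21 h = 17.64 kWh
Total energy = 199.078333… kWh
Cost = 199.078333… × £0.24 = £47.78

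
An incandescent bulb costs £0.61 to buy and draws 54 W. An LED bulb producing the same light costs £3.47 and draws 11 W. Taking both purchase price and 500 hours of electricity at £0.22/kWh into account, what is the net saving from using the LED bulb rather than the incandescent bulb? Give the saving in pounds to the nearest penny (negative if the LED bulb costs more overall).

incandescent bulb: £0.61 + (54/1000) kW × 500 h × £0.22 = £0.61 + £5.94 = £6.55
LED bulb: £3.47 + (11/1000) kW × 500 h × £0.22 = £3.47 + £1.21 = £4.68
Saving = £6.55 − £4.68 = £1.87

£1.87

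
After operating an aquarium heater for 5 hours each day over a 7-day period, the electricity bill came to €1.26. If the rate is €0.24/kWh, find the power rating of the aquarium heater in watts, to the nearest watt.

150 W

Energy = €1.26 ÷ €0.24/kWh = 5.25 kWh
Runtime = 5 h/day × 7 days = 35 h
Power = 5.25 kWh ÷ 35 h = 0.15 kW = 150 W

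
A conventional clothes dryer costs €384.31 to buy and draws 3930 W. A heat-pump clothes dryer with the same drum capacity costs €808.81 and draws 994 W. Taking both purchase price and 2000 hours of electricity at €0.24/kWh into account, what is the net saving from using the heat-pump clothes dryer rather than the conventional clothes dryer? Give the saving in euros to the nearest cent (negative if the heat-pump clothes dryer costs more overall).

conventional clothes dryer: €384.31 + (3930/1000) kW × 2000 h × €0.24 = €384.31 + €1886.4 = €2270.71
heat-pump clothes dryer: €808.81 + (994/1000) kW × 2000 h × €0.24 = €808.81 + €477.12 = €1285.93
Saving = €2270.71 − €1285.93 = €984.78

€984.78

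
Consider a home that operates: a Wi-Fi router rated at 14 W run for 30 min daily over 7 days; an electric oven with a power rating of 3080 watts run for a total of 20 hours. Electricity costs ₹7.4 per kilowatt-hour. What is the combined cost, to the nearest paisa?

₹456.20

Wi-Fi router: Runtime = 30 min × 7 = 210 min = 3.5 h
Wi-Fi router: 0.014 kW × 3.5 h = 0.049 kWh
electric oven: 3.08 kW × 20 h = 61.6 kWh
Total energy = 61.649 kWh
Cost = 61.649 × ₹7.4 = ₹456.20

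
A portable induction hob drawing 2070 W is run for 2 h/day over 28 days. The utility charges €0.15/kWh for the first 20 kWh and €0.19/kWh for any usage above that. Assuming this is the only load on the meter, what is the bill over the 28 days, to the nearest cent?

€21.22

Runtime = 2 h/day × 28 days = 56 h
Energy = 2.07 kW × 56 h = 115.92 kWh
Tier 1 (0–20 kWh): 20 × €0.15 = €3
Above 20 kWh: 95.92 × €0.19 = €18.2248
Bill = €21.22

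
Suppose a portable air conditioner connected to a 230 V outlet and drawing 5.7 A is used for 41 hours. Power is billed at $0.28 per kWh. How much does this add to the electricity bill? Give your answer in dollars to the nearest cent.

Power = 5.7 A × 230 V = 1311 W = 1.311 kW
Energy = 1.311 kW × 41 h = 53.751 kWh
Cost = 53.751 kWh × $0.28/kWh = $15.05

$15.05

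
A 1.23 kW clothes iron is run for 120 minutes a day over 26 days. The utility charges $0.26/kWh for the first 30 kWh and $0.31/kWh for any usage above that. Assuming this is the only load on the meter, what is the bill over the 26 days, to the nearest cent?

$18.33

Runtime = 120 min × 26 = 3120 min = 52 h
Energy = 1.23 kW × 52 h = 63.96 kWh
Tier 1 (0–30 kWh): 30 × $0.26 = $7.8
Above 30 kWh: 33.96 × $0.31 = $10.5276
Bill = $18.33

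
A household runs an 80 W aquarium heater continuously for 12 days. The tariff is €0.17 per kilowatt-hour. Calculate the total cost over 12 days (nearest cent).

Runtime = 24 h × 12 = 288 h
Energy = 0.08 kW × 288 h = 23.04 kWh
Cost = 23.04 kWh × €0.17/kWh = €3.92

€3.92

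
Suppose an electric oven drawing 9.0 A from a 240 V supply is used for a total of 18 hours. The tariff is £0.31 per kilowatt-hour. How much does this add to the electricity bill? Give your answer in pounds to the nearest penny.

Power = 9.0 A × 240 V = 2160 W = 2.16 kW
Energy = 2.16 kW × 18 h = 38.88 kWh
Cost = 38.88 kWh × £0.31/kWh = £12.05

£12.05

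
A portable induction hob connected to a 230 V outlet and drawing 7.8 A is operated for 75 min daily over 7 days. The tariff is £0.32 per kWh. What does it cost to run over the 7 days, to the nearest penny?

Power = 7.8 A × 230 V = 1794 W = 1.794 kW
Runtime = 75 min × 7 = 525 min = 8.75 h
Energy = 1.794 kW × 8.75 h = 15.6975 kWh
Cost = 15.6975 kWh × £0.32/kWh = £5.02

£5.02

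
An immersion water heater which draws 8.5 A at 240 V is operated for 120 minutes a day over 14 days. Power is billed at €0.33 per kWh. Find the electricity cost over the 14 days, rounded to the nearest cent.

€18.85

Power = 8.5 A × 240 V = 2040 W = 2.04 kW
Runtime = 120 min × 14 = 1680 min = 28 h
Energy = 2.04 kW × 28 h = 57.12 kWh
Cost = 57.12 kWh × €0.33/kWh = €18.85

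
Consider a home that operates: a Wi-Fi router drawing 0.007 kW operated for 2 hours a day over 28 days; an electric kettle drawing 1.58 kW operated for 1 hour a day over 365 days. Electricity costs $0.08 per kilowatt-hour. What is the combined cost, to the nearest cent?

$46.17

Wi-Fi router: Runtime = 2 h/day × 28 days = 56 h
Wi-Fi router: 0.007 kW × 56 h = 0.392 kWh
electric kettle: Runtime = 1 h/day × 365 days = 365 h
electric kettle: 1.58 kW × 365 h = 576.7 kWh
Total energy = 577.092 kWh
Cost = 577.092 × $0.08 = $46.17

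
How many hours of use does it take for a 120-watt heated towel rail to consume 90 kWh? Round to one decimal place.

Hours = 90 kWh ÷ 0.12 kW = 750.0 h

750.0 h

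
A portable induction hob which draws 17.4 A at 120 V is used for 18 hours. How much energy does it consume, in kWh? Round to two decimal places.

37.58 kWh

Power = 17.4 A × 120 V = 2088 W = 2.088 kW
Energy = 2.088 kW × 18 h = 37.584 kWh ≈ 37.58 kWh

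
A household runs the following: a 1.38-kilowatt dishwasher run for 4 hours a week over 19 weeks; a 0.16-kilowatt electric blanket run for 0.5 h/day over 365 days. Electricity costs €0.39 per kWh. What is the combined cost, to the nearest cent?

dishwasher: Runtime = 4 h/week × 19 weeks = 76 h
dishwasher: 1.38 kW × 76 h = 104.88 kWh
electric blanket: Runtime = 0.5 h/day × 365 days = 182.5 h
electric blanket: 0.16 kW × 182.5 h = 29.2 kWh
Total energy = 134.08 kWh
Cost = 134.08 × €0.39 = €52.29

€52.29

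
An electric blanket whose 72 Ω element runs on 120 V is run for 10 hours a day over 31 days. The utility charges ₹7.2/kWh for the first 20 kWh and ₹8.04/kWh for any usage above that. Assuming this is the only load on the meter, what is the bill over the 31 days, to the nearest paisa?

Power = V²/R = 120²/72 = 200 W = 0.2 kW
Runtime = 10 h/day × 31 days = 310 h
Energy = 0.2 kW × 310 h = 62 kWh
Tier 1 (0–20 kWh): 20 × ₹7.2 = ₹144
Above 20 kWh: 42 × ₹8.04 = ₹337.68
Bill = ₹481.68

₹481.68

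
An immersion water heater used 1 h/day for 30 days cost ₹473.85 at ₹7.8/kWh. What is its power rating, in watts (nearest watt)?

Energy = ₹473.85 ÷ ₹7.8/kWh = 60.75 kWh
Runtime = 1 h/day × 30 days = 30 h
Power = 60.75 kWh ÷ 30 h = 2.025 kW = 2025 W

2025 W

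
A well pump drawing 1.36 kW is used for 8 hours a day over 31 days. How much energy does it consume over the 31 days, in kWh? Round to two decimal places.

337.28 kWh

Runtime = 8 h/day × 31 days = 248 h
Energy = 1.36 kW × 248 h = 337.28 kWh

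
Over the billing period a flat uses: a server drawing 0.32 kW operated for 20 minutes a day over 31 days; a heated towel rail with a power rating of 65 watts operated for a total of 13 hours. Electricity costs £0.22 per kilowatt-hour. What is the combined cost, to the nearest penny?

server: Runtime = 20 min × 31 = 620 min = 10.333333… h
server: 0.32 kW × 10.333333… h = 3.306666… kWh
heated towel rail: 0.065 kW × 13 h = 0.845 kWh
Total energy = 4.151666… kWh
Cost = 4.151666… × £0.22 = £0.91

£0.91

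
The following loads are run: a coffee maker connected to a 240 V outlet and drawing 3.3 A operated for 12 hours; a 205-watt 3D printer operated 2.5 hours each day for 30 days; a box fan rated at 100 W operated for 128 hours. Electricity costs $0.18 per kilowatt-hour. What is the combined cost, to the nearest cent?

coffee maker: Power = 3.3 A × 240 V = 792 W = 0.792 kW
coffee maker: 0.792 kW × 12 h = 9.504 kWh
3D printer: Runtime = 2.5 h/day × 30 days = 75 h
3D printer: 0.205 kW × 75 h = 15.375 kWh
box fan: 0.1 kW × 128 h = 12.8 kWh
Total energy = 37.679 kWh
Cost = 37.679 × $0.18 = $6.78

$6.78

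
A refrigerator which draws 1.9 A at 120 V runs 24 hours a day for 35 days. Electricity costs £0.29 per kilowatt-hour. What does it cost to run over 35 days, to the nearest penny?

Power = 1.9 A × 120 V = 228 W = 0.228 kW
Runtime = 24 h × 35 = 840 h
Energy = 0.228 kW × 840 h = 191.52 kWh
Cost = 191.52 kWh × £0.29/kWh = £55.54

£55.54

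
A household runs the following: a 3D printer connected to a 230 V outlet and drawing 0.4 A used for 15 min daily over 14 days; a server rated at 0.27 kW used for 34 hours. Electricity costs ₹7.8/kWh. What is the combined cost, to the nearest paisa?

3D printer: Power = 0.4 A × 230 V = 92 W = 0.092 kW
3D printer: Runtime = 15 min × 14 = 210 min = 3.5 h
3D printer: 0.092 kW × 3.5 h = 0.322 kWh
server: 0.27 kW × 34 h = 9.18 kWh
Total energy = 9.502 kWh
Cost = 9.502 × ₹7.8 = ₹74.12

₹74.12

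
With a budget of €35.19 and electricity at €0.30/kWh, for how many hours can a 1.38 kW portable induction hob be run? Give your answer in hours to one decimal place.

Energy available = €35.19 ÷ €0.30/kWh = 117.3 kWh
Hours = 117.3 kWh ÷ 1.38 kW = 85.0 h

85.0 h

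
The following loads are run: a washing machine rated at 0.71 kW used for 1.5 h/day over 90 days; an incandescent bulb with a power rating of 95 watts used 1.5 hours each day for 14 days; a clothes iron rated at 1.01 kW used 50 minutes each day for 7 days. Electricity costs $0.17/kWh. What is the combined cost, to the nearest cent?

$17.64

washing machine: Runtime = 1.5 h/day × 90 days = 135 h
washing machine: 0.71 kW × 135 h = 95.85 kWh
incandescent bulb: Runtime = 1.5 h/day × 14 days = 21 h
incandescent bulb: 0.095 kW × 21 h = 1.995 kWh
clothes iron: Runtime = 50 min × 7 = 350 min = 5.833333… h
clothes iron: 1.01 kW × 5.833333… h = 5.891666… kWh
Total energy = 103.736666… kWh
Cost = 103.736666… × $0.17 = $17.64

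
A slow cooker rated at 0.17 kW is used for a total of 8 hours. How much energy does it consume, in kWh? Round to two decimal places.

1.36 kWh

Energy = 0.17 kW × 8 h = 1.36 kWh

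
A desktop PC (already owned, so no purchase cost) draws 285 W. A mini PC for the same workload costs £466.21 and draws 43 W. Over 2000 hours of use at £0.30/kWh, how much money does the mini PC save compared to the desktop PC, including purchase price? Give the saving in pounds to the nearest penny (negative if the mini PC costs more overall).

-£321.01

desktop PC: £0.00 + (285/1000) kW × 2000 h × £0.30 = £0.00 + £171 = £171
mini PC: £466.21 + (43/1000) kW × 2000 h × £0.30 = £466.21 + £25.8 = £492.01
Saving = £171 − £492.01 = −£321.01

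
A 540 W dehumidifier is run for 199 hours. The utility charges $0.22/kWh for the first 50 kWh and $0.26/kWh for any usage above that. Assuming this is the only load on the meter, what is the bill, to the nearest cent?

Energy = 0.54 kW × 199 h = 107.46 kWh
Tier 1 (0–50 kWh): 50 × $0.22 = $11
Above 50 kWh: 57.46 × $0.26 = $14.9396
Bill = $25.94

$25.94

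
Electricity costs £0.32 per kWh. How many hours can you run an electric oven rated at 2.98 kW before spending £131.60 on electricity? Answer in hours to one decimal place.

Energy available = £131.60 ÷ £0.32/kWh = 411.25 kWh
Hours = 411.25 kWh ÷ 2.98 kW = 138.0 h

138.0 h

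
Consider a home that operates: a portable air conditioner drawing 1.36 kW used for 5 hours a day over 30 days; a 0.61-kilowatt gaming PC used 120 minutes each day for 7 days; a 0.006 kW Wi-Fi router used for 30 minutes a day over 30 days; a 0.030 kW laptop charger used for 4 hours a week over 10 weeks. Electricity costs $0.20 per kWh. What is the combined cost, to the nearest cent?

portable air conditioner: Runtime = 5 h/day × 30 days = 150 h
portable air conditioner: 1.36 kW × 150 h = 204 kWh
gaming PC: Runtime = 120 min × 7 = 840 min = 14 h
gaming PC: 0.61 kW × 14 h = 8.54 kWh
Wi-Fi router: Runtime = 30 min × 30 = 900 min = 15 h
Wi-Fi router: 0.006 kW × 15 h = 0.09 kWh
laptop charger: Runtime = 4 h/week × 10 weeks = 40 h
laptop charger: 0.03 kW × 40 h = 1.2 kWh
Total energy = 213.83 kWh
Cost = 213.83 × $0.20 = $42.77

$42.77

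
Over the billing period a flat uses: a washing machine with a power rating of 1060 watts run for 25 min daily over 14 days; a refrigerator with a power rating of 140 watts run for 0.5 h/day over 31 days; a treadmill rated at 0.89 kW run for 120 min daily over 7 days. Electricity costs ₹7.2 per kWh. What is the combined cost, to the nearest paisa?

₹149.86

washing machine: Runtime = 25 min × 14 = 350 min = 5.833333… h
washing machine: 1.06 kW × 5.833333… h = 6.183333… kWh
refrigerator: Runtime = 0.5 h/day × 31 days = 15.5 h
refrigerator: 0.14 kW × 15.5 h = 2.17 kWh
treadmill: Runtime = 120 min × 7 = 840 min = 14 h
treadmill: 0.89 kW × 14 h = 12.46 kWh
Total energy = 20.813333… kWh
Cost = 20.813333… × ₹7.2 = ₹149.86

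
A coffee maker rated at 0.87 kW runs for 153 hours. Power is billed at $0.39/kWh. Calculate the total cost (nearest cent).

Energy = 0.87 kW × 153 h = 133.11 kWh
Cost = 133.11 kWh × $0.39/kWh = $51.91

$51.91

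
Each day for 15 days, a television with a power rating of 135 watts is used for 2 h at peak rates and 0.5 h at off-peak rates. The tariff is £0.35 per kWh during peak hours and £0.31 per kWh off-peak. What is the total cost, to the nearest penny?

Peak energy = 0.135 kW × 2 h × 15 = 4.05 kWh
Off-peak energy = 0.135 kW × 0.5 h × 15 = 1.0125 kWh
Cost = 4.05 × £0.35 + 1.0125 × £0.31 = £1.4175 + £0.313875 = £1.73

£1.73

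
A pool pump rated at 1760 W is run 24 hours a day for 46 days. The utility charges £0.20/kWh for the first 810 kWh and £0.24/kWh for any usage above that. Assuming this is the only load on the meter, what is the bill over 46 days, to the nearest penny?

£433.93

Runtime = 24 h × 46 = 1104 h
Energy = 1.76 kW × 1104 h = 1943.04 kWh
Tier 1 (0–810 kWh): 810 × £0.20 = £162
Above 810 kWh: 1133.04 × £0.24 = £271.9296
Bill = £433.93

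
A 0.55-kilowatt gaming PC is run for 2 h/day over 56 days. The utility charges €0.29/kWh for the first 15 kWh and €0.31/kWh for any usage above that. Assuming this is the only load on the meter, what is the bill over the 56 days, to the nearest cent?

€18.80

Runtime = 2 h/day × 56 days = 112 h
Energy = 0.55 kW × 112 h = 61.6 kWh
Tier 1 (0–15 kWh): 15 × €0.29 = €4.35
Above 15 kWh: 46.6 × €0.31 = €14.446
Bill = €18.80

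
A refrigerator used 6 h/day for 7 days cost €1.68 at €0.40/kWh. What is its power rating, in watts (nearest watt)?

Energy = €1.68 ÷ €0.40/kWh = 4.2 kWh
Runtime = 6 h/day × 7 days = 42 h
Power = 4.2 kWh ÷ 42 h = 0.1 kW = 100 W

100 W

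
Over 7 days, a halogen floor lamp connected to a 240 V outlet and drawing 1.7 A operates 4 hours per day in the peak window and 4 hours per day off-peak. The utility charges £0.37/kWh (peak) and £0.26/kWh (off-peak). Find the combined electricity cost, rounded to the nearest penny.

Power = 1.7 A × 240 V = 408 W = 0.408 kW
Peak energy = 0.408 kW × 4 h × 7 = 11.424 kWh
Off-peak energy = 0.408 kW × 4 h × 7 = 11.424 kWh
Cost = 11.424 × £0.37 + 11.424 × £0.26 = £4.22688 + £2.97024 = £7.20

£7.20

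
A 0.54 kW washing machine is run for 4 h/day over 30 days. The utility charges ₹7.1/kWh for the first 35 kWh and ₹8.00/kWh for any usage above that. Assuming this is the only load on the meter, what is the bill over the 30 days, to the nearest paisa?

₹486.90

Runtime = 4 h/day × 30 days = 120 h
Energy = 0.54 kW × 120 h = 64.8 kWh
Tier 1 (0–35 kWh): 35 × ₹7.1 = ₹248.5
Above 35 kWh: 29.8 × ₹8.00 = ₹238.4
Bill = ₹486.90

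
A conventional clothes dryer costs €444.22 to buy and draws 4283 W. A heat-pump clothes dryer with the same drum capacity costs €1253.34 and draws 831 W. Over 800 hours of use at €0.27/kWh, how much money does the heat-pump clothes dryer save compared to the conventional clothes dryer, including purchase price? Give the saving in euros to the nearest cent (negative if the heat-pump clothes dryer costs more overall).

-€63.49

conventional clothes dryer: €444.22 + (4283/1000) kW × 800 h × €0.27 = €444.22 + €925.128 = €1369.348
heat-pump clothes dryer: €1253.34 + (831/1000) kW × 800 h × €0.27 = €1253.34 + €179.496 = €1432.836
Saving = €1369.348 − €1432.836 = −€63.488 → -€63.49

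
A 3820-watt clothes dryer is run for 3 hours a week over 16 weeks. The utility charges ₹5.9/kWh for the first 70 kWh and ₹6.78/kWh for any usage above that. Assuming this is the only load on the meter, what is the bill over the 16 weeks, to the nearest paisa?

₹1181.58

Runtime = 3 h/week × 16 weeks = 48 h
Energy = 3.82 kW × 48 h = 183.36 kWh
Tier 1 (0–70 kWh): 70 × ₹5.9 = ₹413
Above 70 kWh: 113.36 × ₹6.78 = ₹768.5808
Bill = ₹1181.58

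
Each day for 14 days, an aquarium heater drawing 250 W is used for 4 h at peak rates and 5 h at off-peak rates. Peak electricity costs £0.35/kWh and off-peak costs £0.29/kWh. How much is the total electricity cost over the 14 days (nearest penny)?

Peak energy = 0.25 kW × 4 h × 14 = 14 kWh
Off-peak energy = 0.25 kW × 5 h × 14 = 17.5 kWh
Cost = 14 × £0.35 + 17.5 × £0.29 = £4.9 + £5.075 = £9.98

£9.98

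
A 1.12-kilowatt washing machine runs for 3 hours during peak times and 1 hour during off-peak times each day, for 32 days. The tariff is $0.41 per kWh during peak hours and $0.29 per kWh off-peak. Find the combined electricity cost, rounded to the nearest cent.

$54.48

Peak energy = 1.12 kW × 3 h × 32 = 107.52 kWh
Off-peak energy = 1.12 kW × 1 h × 32 = 35.84 kWh
Cost = 107.52 × $0.41 + 35.84 × $0.29 = $44.0832 + $10.3936 = $54.48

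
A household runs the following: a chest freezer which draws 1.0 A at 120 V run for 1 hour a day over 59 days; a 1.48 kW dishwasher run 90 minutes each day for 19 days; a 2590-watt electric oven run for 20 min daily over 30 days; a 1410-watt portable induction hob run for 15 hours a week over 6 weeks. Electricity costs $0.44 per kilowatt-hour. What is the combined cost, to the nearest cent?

$88.91

chest freezer: Power = 1.0 A × 120 V = 120 W = 0.12 kW
chest freezer: Runtime = 1 h/day × 59 days = 59 h
chest freezer: 0.12 kW × 59 h = 7.08 kWh
dishwasher: Runtime = 90 min × 19 = 1710 min = 28.5 h
dishwasher: 1.48 kW × 28.5 h = 42.18 kWh
electric oven: Runtime = 20 min × 30 = 600 min = 10 h
electric oven: 2.59 kW × 10 h = 25.9 kWh
portable induction hob: Runtime = 15 h/week × 6 weeks = 90 h
portable induction hob: 1.41 kW × 90 h = 126.9 kWh
Total energy = 202.06 kWh
Cost = 202.06 × $0.44 = $88.91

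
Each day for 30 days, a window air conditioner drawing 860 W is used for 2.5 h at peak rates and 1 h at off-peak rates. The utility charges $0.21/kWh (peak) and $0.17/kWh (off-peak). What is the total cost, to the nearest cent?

Peak energy = 0.86 kW × 2.5 h × 30 = 64.5 kWh
Off-peak energy = 0.86 kW × 1 h × 30 = 25.8 kWh
Cost = 64.5 × $0.21 + 25.8 × $0.17 = $13.545 + $4.386 = $17.93

$17.93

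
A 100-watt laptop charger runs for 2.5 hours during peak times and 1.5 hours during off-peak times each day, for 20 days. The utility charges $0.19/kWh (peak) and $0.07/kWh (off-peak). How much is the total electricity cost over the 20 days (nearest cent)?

Peak energy = 0.1 kW × 2.5 h × 20 = 5 kWh
Off-peak energy = 0.1 kW × 1.5 h × 20 = 3 kWh
Cost = 5 × $0.19 + 3 × $0.07 = $0.95 + $0.21 = $1.16

$1.16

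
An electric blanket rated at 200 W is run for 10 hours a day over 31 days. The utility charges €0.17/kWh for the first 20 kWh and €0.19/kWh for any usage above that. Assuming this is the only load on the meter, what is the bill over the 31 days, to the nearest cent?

€11.38

Runtime = 10 h/day × 31 days = 310 h
Energy = 0.2 kW × 310 h = 62 kWh
Tier 1 (0–20 kWh): 20 × €0.17 = €3.4
Above 20 kWh: 42 × €0.19 = €7.98
Bill = €11.38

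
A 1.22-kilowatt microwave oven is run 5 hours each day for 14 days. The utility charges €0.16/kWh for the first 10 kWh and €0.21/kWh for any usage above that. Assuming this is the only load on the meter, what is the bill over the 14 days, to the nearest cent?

€17.43

Runtime = 5 h/day × 14 days = 70 h
Energy = 1.22 kW × 70 h = 85.4 kWh
Tier 1 (0–10 kWh): 10 × €0.16 = €1.6
Above 10 kWh: 75.4 × €0.21 = €15.834
Bill = €17.43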